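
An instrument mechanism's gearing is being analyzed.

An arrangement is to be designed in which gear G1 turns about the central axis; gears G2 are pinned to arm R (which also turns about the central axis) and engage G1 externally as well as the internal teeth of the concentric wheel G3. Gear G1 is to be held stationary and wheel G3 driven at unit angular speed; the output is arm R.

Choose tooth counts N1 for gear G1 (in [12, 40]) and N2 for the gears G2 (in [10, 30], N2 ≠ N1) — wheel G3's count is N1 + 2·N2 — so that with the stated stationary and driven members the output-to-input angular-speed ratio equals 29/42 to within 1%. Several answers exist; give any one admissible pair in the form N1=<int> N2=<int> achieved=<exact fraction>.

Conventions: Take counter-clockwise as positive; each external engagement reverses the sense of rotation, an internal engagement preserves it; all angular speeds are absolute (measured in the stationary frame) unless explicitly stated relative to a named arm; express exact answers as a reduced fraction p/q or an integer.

design class (target 29/42): planetary set
Willis with ω_sun = 0: ω_arm/ω_ring = N3/(N1+N3); set equal to 29/42  ⇒  N3/N1 = (29/42)/(1 − 29/42) = 29/13
N3 = N1 + 2·N2  ⇒  N2/N1 = (N3/N1 − 1)/2 = (29/13 − 1)/2 = 8/13
smallest multiple with N1 ≥ 12 and N2 ≥ 10: k = 2  ⇒  N1 = 2·13 = 26, N2 = 2·8 = 16 (N1 ≤ 40, N2 ≤ 30, N2 ≠ N1 ✓), N3 = 26 + 2·16 = 58
check: N3/(N1+N3) with N1 = 26, N3 = 58 gives 29/42; |achieved − target| = 0 ≤ 29/4200 ✓

N1=26 N2=16 achieved=29/42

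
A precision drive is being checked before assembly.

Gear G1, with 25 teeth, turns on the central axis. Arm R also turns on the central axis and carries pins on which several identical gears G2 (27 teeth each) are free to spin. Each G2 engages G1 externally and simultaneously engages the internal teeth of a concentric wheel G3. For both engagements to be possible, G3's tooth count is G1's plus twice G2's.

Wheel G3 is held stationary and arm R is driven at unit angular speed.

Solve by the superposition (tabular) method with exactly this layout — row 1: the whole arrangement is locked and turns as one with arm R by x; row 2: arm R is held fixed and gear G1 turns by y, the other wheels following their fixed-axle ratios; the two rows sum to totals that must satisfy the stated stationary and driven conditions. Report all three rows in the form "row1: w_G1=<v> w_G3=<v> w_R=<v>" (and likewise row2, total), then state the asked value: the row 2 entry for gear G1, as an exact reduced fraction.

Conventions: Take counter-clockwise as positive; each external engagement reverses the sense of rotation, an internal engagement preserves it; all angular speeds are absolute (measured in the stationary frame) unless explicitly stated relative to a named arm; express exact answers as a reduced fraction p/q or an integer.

class = planetary set [G3 = 25+2·27 = 79; Willis about the carrier]
row 1 (train locked, turned with arm): all members turn x
row 2 — arm fixed, fixed-axis ratios: sun y, ring −(25/79)·y, arm 0
boundary: total ω_ring = x − (25/79)·y = 0 and total ω_arm = x = 1  ⇒  y = 79/25, x = 1
row 2 ring = −(25/79)·79/25 = -1
totals (row 1 + row 2): sun 1 + 79/25 = 104/25, ring 1 + (-1) = 0, arm 1 + 0 = 1
asked cell (row2, sun) = 79/25

row1: w_G1=1 w_G3=1 w_R=1
row2: w_G1=79/25 w_G3=-1 w_R=0
total: w_G1=104/25 w_G3=0 w_R=1
asked value: 79/25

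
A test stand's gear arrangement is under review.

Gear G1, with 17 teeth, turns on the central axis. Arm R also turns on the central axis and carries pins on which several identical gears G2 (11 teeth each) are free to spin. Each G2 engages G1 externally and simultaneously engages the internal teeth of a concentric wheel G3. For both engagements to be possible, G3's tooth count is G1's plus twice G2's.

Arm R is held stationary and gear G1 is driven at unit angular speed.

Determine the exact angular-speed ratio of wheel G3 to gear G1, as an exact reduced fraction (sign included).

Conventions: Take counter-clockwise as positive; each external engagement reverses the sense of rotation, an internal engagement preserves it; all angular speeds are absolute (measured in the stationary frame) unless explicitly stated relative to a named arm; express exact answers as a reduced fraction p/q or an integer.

class = planetary set [G3 = 17+2·11 = 39; Willis about the carrier]
ring teeth: 17 + 2·11 = 39
17(ω_sun−ω_arm) = −39(ω_ring−ω_arm),  ω_arm = 0, ω_sun = 1
ω_ring = 0 − (17/39)(1−0) = -17/39
ω_out/ω_in = -17/39

-17/39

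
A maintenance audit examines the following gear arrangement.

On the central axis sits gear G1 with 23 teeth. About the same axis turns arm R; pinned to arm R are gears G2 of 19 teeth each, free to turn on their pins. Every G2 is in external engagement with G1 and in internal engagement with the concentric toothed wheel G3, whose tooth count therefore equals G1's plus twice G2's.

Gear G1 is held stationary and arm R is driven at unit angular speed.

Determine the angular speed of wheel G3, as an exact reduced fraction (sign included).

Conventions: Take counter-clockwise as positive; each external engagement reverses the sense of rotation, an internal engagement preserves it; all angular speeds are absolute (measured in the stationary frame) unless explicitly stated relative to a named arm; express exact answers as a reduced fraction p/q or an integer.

84/61

planetary set (23T centre, 19T on arm, 61T internal) — Willis relation
ring teeth: 23 + 2·19 = 61
23(ω_sun−ω_arm) = −61(ω_ring−ω_arm),  ω_sun = 0, ω_arm = 1
ω_ring = 1 − (23/61)(0−1) = 84/61
exact speed ratio = 84/61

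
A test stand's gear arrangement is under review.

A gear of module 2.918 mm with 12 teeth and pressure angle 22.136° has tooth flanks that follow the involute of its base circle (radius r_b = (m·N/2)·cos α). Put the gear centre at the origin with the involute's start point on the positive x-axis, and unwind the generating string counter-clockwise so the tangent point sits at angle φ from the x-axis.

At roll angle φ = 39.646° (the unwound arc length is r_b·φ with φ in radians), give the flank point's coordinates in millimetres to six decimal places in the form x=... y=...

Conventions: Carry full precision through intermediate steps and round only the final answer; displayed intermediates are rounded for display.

x=19.647474 y=1.706692

class = single-mesh tooth geometry [base-circle involute, m = 2.918, 12T]
pitch radius r_p = m·N/2 = 2.918·12/2 = 17.508000
base radius r_b = r_p·cos α = 17.508000·cos 22.136° = 16.217521
roll angle φ = 39.646° = 0.69195324 rad
x = r_b·(cos φ + φ·sin φ) = 19.647474
y = r_b·(sin φ − φ·cos φ) = 1.706692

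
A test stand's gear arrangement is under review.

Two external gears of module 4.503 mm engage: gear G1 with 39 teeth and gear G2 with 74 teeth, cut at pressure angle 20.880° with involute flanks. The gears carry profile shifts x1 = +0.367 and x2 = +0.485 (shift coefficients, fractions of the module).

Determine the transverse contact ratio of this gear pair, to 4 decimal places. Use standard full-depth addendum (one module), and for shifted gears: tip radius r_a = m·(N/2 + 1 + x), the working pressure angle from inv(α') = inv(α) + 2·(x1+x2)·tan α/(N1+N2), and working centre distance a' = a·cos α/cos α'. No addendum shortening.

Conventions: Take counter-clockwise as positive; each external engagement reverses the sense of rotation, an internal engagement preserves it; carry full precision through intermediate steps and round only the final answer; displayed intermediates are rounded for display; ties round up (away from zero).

class = single-mesh tooth geometry [involute pair 39T × 74T, m = 4.503]
base radii: r_b1 = 82.042023, r_b2 = 155.669479
tip radii: r_a1 = 93.964101, r_a2 = 173.297955
inv(α') = inv(20.880°) + 2·(+0.367+0.485)·tan α/(39+74) = 0.02279053  ⇒  α' = 22.91745°
a' = a·cos α / cos α' = 254.4195·cos 20.880°/cos 22.91745° = 258.082791
action lengths: √(r_a1²−r_b1²) = 45.807846, √(r_a2²−r_b2²) = 76.152442
base pitch p_b = π·m·cos α = 13.217570
CR = (45.807846 + 76.152442 − 258.082791·sin 22.91745°)/13.217570 = 1.623724
contact ratio ≈ 1.6237

1.6237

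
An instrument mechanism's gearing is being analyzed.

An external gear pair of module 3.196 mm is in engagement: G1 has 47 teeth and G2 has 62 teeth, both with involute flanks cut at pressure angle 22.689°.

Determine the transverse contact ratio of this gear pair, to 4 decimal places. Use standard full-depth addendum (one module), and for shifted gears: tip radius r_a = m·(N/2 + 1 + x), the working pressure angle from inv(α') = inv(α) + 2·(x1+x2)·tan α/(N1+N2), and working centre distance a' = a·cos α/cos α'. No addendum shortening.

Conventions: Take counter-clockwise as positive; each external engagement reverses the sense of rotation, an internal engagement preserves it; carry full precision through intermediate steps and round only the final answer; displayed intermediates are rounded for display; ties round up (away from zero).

1.6350

recognized (one external pair, fixed centres): single-mesh tooth geometry, m = 3.196, N1 = 47, N2 = 62
base radii: r_b1 = 69.293709, r_b2 = 91.408722
tip radii: r_a1 = 78.302000, r_a2 = 102.272000
no profile shift: α' = α, a' = a
action lengths: √(r_a1²−r_b1²) = 36.463476, √(r_a2²−r_b2²) = 45.869461
base pitch p_b = π·m·cos α = 9.263515
CR = (36.463476 + 45.869461 − 174.182000·sin 22.68900°)/9.263515 = 1.635006
contact ratio ≈ 1.6350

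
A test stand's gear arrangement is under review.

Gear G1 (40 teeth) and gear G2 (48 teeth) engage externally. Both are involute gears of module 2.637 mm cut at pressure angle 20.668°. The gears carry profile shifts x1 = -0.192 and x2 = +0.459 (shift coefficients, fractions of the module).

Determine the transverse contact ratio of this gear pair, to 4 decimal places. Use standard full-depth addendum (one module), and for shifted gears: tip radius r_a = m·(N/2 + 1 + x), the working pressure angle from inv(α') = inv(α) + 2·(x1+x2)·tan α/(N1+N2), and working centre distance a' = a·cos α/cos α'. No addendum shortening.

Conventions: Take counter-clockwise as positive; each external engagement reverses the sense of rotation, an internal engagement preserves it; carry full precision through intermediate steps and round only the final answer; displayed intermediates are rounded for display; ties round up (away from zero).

1.6465

topology: single-mesh involute geometry — m = 2.637, 40T/48T pair
base radii: r_b1 = 49.345722, r_b2 = 59.214867
tip radii: r_a1 = 54.870696, r_a2 = 67.135383
inv(α') = inv(20.668°) + 2·(-0.192+0.459)·tan α/(40+48) = 0.01879485  ⇒  α' = 21.54795°
a' = a·cos α / cos α' = 116.0280·cos 20.668°/cos 21.54795° = 116.717941
action lengths: √(r_a1²−r_b1²) = 23.995687, √(r_a2²−r_b2²) = 31.634778
base pitch p_b = π·m·cos α = 7.751208
CR = (23.995687 + 31.634778 − 116.717941·sin 21.54795°)/7.751208 = 1.646497
contact ratio ≈ 1.6465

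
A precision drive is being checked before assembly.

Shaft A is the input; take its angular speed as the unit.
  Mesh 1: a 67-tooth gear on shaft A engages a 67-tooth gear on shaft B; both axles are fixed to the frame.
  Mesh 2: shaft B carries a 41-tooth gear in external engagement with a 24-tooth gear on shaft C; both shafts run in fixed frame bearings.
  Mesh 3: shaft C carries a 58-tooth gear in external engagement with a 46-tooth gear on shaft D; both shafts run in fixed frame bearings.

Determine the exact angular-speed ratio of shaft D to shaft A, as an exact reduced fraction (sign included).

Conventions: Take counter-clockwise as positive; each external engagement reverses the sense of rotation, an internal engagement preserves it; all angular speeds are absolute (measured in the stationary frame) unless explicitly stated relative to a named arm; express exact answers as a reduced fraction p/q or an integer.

-1189/552

class = fixed-axis compound train [3 meshes; 3 ratios multiply, 3 sense flips]
mesh 1 [67T→67T]: running ratio 1, sense −
mesh 2 [41T→24T]: running ratio 41/24, sense +
mesh 3 [58T→46T]: running ratio 1189/552, sense −
ω_out/ω_in = -1189/552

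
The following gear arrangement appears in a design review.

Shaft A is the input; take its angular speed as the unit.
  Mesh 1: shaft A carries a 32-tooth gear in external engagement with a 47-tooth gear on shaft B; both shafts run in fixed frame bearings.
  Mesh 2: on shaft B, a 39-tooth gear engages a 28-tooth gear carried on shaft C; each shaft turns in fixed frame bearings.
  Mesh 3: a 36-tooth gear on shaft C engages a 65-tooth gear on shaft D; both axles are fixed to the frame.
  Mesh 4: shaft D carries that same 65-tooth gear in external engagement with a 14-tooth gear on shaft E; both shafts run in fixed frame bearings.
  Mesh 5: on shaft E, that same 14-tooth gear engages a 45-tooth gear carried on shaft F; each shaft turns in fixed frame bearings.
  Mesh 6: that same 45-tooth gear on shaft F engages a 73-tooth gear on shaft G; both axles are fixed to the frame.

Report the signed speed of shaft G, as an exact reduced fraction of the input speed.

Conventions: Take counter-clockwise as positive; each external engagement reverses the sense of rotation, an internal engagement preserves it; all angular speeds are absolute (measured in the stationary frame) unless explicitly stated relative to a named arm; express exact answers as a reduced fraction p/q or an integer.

6-mesh fixed-axis compound train (all bearings frame-fixed)
mesh 1 [32T→47T]: |ω|/ω_in = 1×32/47 = 32/47, sense flips to −
mesh 2 [39T→28T]: |ω|/ω_in = (32/47)×39/28 = 312/329, sense flips to +
mesh 3 [36T→65T]: |ω|/ω_in = (312/329)×36/65 = 864/1645, sense flips to −
mesh 4 [65T→14T]: |ω|/ω_in = (864/1645)×65/14 = 5616/2303, sense flips to +
mesh 5 [14T→45T]: |ω|/ω_in = (5616/2303)×14/45 = 1248/1645, sense flips to −
mesh 6 [45T→73T]: |ω|/ω_in = (1248/1645)×45/73 = 11232/24017, sense flips to +
signed output speed (× input speed) = 11232/24017

11232/24017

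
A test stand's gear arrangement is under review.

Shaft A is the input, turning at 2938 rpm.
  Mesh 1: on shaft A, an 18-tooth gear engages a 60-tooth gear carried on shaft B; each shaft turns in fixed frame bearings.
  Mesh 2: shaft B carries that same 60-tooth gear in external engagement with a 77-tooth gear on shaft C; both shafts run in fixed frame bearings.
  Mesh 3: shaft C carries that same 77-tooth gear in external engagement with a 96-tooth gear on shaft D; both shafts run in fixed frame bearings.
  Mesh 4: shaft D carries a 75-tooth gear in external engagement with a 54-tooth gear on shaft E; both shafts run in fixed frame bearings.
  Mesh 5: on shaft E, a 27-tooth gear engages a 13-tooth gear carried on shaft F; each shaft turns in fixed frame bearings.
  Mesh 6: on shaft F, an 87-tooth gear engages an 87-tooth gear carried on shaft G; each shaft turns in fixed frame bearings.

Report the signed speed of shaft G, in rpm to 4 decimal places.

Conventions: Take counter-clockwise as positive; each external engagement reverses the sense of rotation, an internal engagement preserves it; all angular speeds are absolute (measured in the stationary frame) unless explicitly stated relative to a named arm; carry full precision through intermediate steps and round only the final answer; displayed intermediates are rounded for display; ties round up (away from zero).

+1589.0625 rpm

class = fixed-axis compound train [6 meshes; 6 ratios multiply, 6 sense flips]
mesh 1 [18T→60T]: ω = 2938.0000×18/60 = 881.4000 rpm, sense flips to −
mesh 2 [60T→77T]: ω = 881.4000×60/77 = 686.8052 rpm, sense flips to +
mesh 3 [77T→96T]: ω = 686.8052×77/96 = 550.8750 rpm, sense flips to −
mesh 4 [75T→54T]: ω = 550.8750×75/54 = 765.1042 rpm, sense flips to +
mesh 5 [27T→13T]: ω = 765.1042×27/13 = 1589.0625 rpm, sense flips to −
mesh 6 [87T→87T]: ω = 1589.0625×87/87 = 1589.0625 rpm, sense flips to +
signed output speed = +1589.0625 rpm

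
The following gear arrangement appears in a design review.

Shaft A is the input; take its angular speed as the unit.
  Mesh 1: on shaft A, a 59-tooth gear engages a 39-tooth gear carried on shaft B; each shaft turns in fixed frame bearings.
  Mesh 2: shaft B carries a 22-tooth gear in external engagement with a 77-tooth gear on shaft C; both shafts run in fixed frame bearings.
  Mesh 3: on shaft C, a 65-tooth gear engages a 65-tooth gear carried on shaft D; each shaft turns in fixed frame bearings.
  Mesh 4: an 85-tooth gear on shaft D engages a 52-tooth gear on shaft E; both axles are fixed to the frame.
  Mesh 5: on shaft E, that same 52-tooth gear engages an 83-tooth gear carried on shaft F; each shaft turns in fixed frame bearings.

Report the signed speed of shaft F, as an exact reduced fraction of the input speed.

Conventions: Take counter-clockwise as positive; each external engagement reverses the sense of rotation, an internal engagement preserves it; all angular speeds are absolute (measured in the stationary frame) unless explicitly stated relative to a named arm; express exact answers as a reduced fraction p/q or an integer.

5-mesh fixed-axis compound train (all bearings frame-fixed)
mesh 1 [59T→39T]: |ω|/ω_in = 1×59/39 = 59/39, sense flips to −
mesh 2 [22T→77T]: |ω|/ω_in = (59/39)×22/77 = 118/273, sense flips to +
mesh 3 [65T→65T]: |ω|/ω_in = (118/273)×65/65 = 118/273, sense flips to −
mesh 4 [85T→52T]: |ω|/ω_in = (118/273)×85/52 = 5015/7098, sense flips to +
mesh 5 [52T→83T]: |ω|/ω_in = (5015/7098)×52/83 = 10030/22659, sense flips to −
signed output speed (× input speed) = -10030/22659

-10030/22659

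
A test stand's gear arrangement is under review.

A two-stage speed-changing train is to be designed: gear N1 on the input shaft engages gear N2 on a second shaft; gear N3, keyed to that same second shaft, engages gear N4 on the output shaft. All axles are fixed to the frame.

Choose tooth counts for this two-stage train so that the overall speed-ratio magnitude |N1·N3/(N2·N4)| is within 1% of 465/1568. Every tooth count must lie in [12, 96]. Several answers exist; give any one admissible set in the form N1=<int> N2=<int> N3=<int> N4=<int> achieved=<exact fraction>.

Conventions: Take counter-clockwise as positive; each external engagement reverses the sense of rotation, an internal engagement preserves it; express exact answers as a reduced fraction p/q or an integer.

2-stage fixed-axis compound train for ratio 465/1568
target = 465/1568 in lowest terms: an exact hit needs N1·N3 = k·465 and N2·N4 = k·1568 for one integer k, every count in [12, 96]; additionally prefer no 1:1 stage (N1 ≠ N2, N3 ≠ N4)
k = 1: N1·N3 = 465 = 15·31, N2·N4 = 1568 = 28·56
achieved = 15·31/(28·56) = 465/1568; |achieved − target| = 0 ≤ 93/31360 ✓

N1=15 N2=28 N3=31 N4=56 achieved=465/1568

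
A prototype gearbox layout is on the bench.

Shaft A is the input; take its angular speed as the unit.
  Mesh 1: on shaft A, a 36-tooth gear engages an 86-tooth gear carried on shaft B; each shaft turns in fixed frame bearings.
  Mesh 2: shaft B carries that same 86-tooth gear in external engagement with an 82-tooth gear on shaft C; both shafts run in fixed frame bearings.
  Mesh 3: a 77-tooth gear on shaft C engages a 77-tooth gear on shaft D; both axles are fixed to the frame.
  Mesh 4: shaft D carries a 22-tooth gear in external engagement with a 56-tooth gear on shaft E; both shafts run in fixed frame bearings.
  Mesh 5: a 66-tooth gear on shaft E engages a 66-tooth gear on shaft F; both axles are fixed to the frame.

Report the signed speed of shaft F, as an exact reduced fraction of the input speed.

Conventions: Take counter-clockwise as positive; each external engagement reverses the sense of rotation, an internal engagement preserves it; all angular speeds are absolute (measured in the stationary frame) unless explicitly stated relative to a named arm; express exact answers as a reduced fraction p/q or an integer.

5-mesh fixed-axis compound train (all bearings frame-fixed)
mesh 1 [36T→86T]: |ω|/ω_in = 1×36/86 = 18/43, sense flips to −
mesh 2 [86T→82T]: |ω|/ω_in = (18/43)×86/82 = 18/41, sense flips to +
mesh 3 [77T→77T]: |ω|/ω_in = (18/41)×77/77 = 18/41, sense flips to −
mesh 4 [22T→56T]: |ω|/ω_in = (18/41)×22/56 = 99/574, sense flips to +
mesh 5 [66T→66T]: |ω|/ω_in = (99/574)×66/66 = 99/574, sense flips to −
signed output speed (× input speed) = -99/574

-99/574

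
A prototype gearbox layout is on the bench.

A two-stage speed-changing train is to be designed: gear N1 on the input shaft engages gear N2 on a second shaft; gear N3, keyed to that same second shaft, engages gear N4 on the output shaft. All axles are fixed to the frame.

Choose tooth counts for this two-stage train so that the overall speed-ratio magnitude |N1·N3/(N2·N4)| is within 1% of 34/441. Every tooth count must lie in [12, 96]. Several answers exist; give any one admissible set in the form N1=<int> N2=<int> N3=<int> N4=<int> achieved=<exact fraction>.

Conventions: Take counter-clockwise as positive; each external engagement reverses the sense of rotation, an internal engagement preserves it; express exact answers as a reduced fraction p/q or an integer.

N1=12 N2=42 N3=17 N4=63 achieved=34/441

class = fixed-axis compound train [2-stage, 34/441 wanted]
target = 34/441 in lowest terms: an exact hit needs N1·N3 = k·34 and N2·N4 = k·441 for one integer k, every count in [12, 96]; additionally prefer no 1:1 stage (N1 ≠ N2, N3 ≠ N4)
k = 1…5: no 1:1-free in-range split of k·34 and k·441 into factor pairs; take k = 6
k = 6: N1·N3 = 204 = 12·17, N2·N4 = 2646 = 42·63
achieved = 12·17/(42·63) = 34/441; |achieved − target| = 0 ≤ 17/22050 ✓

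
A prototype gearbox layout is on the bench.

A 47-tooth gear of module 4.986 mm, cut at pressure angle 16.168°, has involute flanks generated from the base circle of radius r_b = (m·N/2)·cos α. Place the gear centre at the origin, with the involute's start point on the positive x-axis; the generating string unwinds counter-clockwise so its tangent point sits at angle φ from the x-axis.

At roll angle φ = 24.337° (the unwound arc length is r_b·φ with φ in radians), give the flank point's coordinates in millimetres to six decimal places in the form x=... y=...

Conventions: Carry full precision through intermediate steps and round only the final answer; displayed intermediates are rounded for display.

x=122.235511 y=2.823259

recognized (one wheel, involute flank): single-mesh tooth geometry, m = 4.986, N = 47
pitch radius r_p = m·N/2 = 4.986·47/2 = 117.171000
base radius r_b = r_p·cos α = 117.171000·cos 16.168° = 112.536811
roll angle φ = 24.337° = 0.42476078 rad
x = r_b·(cos φ + φ·sin φ) = 122.235511
y = r_b·(sin φ − φ·cos φ) = 2.823259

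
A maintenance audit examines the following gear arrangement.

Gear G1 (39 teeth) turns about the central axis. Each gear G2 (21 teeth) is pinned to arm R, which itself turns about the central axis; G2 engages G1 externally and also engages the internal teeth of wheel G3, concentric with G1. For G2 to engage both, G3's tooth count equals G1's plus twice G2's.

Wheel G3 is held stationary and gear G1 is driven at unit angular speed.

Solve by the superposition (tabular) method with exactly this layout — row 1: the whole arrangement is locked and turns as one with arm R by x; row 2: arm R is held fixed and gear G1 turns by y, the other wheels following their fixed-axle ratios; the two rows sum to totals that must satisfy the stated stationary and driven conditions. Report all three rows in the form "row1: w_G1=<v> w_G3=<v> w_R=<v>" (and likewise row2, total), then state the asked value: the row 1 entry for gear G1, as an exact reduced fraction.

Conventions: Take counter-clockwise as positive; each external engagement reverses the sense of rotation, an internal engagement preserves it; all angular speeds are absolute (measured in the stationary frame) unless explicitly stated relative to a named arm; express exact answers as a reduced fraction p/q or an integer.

row1: w_G1=13/40 w_G3=13/40 w_R=13/40
row2: w_G1=27/40 w_G3=-13/40 w_R=0
total: w_G1=1 w_G3=0 w_R=13/40
asked value: 13/40

topology: planetary set — G1 39T / G2 21T / G3 81T, arm = carrier (Willis)
row 1: whole set turns with the arm by x
row 2: sun turns y, ring = −(39/81)·y, arm 0
boundary: total ω_ring = x − (39/81)·y = 0 and total ω_sun = x + y = 1  ⇒  y = 27/40, x = 13/40
row 2 ring = −(39/81)·27/40 = -13/40
totals (row 1 + row 2): sun 13/40 + 27/40 = 1, ring 13/40 + (-13/40) = 0, arm 13/40 + 0 = 13/40
asked cell (row1, sun) = 13/40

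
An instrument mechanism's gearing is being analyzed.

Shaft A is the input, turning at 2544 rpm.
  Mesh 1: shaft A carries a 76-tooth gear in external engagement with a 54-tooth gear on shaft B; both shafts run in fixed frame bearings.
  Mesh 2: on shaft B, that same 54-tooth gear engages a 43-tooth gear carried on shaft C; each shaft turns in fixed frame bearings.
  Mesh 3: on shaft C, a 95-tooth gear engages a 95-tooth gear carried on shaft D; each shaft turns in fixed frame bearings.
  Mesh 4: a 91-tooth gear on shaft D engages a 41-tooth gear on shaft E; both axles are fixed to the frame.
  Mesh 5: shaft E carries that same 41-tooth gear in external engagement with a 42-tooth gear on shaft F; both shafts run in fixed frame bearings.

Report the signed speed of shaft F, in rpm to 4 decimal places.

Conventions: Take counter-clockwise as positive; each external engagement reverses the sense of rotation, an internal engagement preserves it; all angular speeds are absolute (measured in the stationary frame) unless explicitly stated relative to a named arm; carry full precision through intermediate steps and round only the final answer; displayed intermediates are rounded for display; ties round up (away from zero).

topology: fixed-axis compound train — 5 meshes, A→F
mesh 1 [76T→54T]: ω = 2544.0000×76/54 = 3580.4444 rpm, sense flips to −
mesh 2 [54T→43T]: ω = 3580.4444×54/43 = 4496.3721 rpm, sense flips to +
mesh 3 [95T→95T]: ω = 4496.3721×95/95 = 4496.3721 rpm, sense flips to −
mesh 4 [91T→41T]: ω = 4496.3721×91/41 = 9979.7527 rpm, sense flips to +
mesh 5 [41T→42T]: ω = 9979.7527×41/42 = 9742.1395 rpm, sense flips to −
signed output speed = -9742.1395 rpm

-9742.1395 rpm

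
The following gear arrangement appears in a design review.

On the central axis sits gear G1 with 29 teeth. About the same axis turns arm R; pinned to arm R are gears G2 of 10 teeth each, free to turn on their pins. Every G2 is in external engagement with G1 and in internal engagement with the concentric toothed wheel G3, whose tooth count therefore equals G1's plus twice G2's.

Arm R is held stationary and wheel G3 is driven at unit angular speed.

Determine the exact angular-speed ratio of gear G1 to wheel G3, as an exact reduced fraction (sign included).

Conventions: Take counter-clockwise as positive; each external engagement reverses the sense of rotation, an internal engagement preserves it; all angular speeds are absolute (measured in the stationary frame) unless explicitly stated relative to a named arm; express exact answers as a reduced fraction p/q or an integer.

-49/29

topology: planetary set — G1 29T / G2 10T / G3 49T, arm = carrier (Willis)
ring teeth: 29 + 2·10 = 49
29(ω_sun−ω_arm) = −49(ω_ring−ω_arm),  ω_arm = 0, ω_ring = 1
ω_sun = 0 − (49/29)(1−0) = -49/29
ω_out/ω_in = -49/29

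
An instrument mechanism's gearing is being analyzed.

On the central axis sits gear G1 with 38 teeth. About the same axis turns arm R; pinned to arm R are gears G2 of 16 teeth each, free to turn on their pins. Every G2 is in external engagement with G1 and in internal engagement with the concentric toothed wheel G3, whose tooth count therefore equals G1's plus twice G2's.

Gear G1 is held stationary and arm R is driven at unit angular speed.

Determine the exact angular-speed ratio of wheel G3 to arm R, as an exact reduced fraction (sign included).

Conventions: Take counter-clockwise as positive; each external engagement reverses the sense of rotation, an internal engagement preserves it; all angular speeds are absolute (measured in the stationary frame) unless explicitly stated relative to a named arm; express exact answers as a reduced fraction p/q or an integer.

recognized (axles ride arm R): planetary set, 38/16/70 teeth
ring teeth: 38 + 2·16 = 70
38(ω_sun−ω_arm) = −70(ω_ring−ω_arm),  ω_sun = 0, ω_arm = 1
ω_ring = 1 − (38/70)(0−1) = 54/35
ω_out/ω_in = 54/35

54/35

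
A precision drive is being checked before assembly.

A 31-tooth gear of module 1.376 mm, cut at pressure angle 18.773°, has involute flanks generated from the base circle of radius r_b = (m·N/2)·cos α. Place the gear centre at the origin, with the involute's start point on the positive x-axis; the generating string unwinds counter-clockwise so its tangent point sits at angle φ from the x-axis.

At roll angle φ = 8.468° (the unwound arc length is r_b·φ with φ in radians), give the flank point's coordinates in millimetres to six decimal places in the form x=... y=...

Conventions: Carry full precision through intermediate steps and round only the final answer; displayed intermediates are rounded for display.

recognized (one wheel, involute flank): single-mesh tooth geometry, m = 1.376, N = 31
pitch radius r_p = m·N/2 = 1.376·31/2 = 21.328000
base radius r_b = r_p·cos α = 21.328000·cos 18.773° = 20.193372
roll angle φ = 8.468° = 0.14779448 rad
x = r_b·(cos φ + φ·sin φ) = 20.412713
y = r_b·(sin φ − φ·cos φ) = 0.021683

x=20.412713 y=0.021683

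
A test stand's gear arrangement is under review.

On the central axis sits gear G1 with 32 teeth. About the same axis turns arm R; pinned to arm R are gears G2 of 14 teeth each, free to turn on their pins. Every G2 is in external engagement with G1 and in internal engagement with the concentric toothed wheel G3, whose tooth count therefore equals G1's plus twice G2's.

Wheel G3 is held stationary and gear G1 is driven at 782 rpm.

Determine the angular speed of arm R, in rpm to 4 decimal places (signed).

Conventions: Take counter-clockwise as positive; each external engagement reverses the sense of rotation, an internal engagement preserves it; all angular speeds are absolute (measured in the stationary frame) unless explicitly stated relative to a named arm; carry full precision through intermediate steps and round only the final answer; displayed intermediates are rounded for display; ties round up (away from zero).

+272.0000 rpm

topology: planetary set — G1 32T / G2 14T / G3 60T, arm = carrier (Willis)
normalise by the input: solve with ω_sun = 1, then scale by 782 rpm
ring teeth: 32 + 2·14 = 60
32(ω_sun−ω_arm) = −60(ω_ring−ω_arm),  ω_ring = 0, ω_sun = 1
32(1−ω_arm) = −60(0−ω_arm)  ⇒  92·ω_arm = 32  ⇒  ω_arm = 8/23
scale: ω_arm = 8/23 × 782 rpm = +272.0000 rpm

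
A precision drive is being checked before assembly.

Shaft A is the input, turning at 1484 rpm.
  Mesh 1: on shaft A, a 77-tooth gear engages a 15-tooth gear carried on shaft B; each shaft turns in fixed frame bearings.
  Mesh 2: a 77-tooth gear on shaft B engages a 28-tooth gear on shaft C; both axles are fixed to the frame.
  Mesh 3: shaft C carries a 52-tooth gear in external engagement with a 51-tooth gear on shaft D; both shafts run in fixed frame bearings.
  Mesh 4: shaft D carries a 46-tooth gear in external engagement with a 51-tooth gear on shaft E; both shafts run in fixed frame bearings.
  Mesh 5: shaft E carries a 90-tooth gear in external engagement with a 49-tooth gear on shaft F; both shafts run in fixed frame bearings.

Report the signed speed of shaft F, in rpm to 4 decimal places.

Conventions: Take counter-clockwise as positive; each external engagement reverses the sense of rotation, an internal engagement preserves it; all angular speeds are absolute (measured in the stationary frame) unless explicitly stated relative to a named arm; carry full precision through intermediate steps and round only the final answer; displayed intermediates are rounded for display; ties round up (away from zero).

-35386.1499 rpm

recognized (6 fixed axles, 5 meshes): fixed-axis compound train
mesh 1 [77T→15T]: ω = 1484.0000×77/15 = 7617.8667 rpm, sense flips to −
mesh 2 [77T→28T]: ω = 7617.8667×77/28 = 20949.1333 rpm, sense flips to +
mesh 3 [52T→51T]: ω = 20949.1333×52/51 = 21359.9007 rpm, sense flips to −
mesh 4 [46T→51T]: ω = 21359.9007×46/51 = 19265.7927 rpm, sense flips to +
mesh 5 [90T→49T]: ω = 19265.7927×90/49 = 35386.1499 rpm, sense flips to −
signed output speed = -35386.1499 rpm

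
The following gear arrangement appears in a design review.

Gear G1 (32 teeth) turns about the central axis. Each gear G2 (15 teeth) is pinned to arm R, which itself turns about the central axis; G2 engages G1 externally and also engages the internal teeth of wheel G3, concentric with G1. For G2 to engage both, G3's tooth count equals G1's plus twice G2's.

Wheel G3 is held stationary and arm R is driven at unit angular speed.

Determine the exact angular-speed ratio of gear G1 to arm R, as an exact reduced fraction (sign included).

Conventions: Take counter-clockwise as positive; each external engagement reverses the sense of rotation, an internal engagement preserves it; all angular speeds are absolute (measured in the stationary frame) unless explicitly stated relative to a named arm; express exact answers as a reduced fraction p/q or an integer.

class = planetary set [G3 = 32+2·15 = 62; Willis about the carrier]
ring teeth: 32 + 2·15 = 62
32(ω_sun−ω_arm) = −62(ω_ring−ω_arm),  ω_ring = 0, ω_arm = 1
ω_sun = 1 − (62/32)(0−1) = 47/16
ω_out/ω_in = 47/16

47/16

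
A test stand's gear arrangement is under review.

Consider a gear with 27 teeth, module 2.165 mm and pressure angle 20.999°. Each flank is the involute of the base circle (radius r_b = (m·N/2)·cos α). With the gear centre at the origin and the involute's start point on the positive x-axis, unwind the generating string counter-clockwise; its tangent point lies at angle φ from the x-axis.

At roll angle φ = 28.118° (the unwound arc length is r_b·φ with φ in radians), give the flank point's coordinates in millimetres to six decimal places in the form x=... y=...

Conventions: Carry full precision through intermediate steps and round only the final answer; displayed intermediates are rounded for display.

x=30.376991 y=1.049336

class = single-mesh tooth geometry [base-circle involute, m = 2.165, 27T]
pitch radius r_p = m·N/2 = 2.165·27/2 = 29.227500
base radius r_b = r_p·cos α = 29.227500·cos 20.999° = 27.286405
roll angle φ = 28.118° = 0.49075168 rad
x = r_b·(cos φ + φ·sin φ) = 30.376991
y = r_b·(sin φ − φ·cos φ) = 1.049336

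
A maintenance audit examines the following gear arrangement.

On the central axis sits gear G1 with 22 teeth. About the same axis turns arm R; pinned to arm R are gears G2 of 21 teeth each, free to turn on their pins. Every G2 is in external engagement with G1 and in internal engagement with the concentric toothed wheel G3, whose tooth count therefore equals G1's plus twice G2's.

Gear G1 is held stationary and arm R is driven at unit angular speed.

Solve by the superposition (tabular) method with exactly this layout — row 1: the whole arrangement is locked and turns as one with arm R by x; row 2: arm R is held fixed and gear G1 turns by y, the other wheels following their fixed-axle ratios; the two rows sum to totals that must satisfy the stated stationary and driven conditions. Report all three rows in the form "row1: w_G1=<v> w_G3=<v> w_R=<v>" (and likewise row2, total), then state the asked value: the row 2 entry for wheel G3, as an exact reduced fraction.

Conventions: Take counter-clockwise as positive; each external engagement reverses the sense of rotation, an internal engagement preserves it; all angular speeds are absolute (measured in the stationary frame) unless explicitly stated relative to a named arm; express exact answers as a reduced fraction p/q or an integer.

class = planetary set [G3 = 22+2·21 = 64; Willis about the carrier]
row 1 (train locked, turned with arm): all members turn x
row 2 — arm fixed, fixed-axis ratios: sun y, ring −(22/64)·y, arm 0
boundary: total ω_sun = x + y = 0 and total ω_arm = x = 1  ⇒  y = -1, x = 1
row 2 ring = −(22/64)·(-1) = 11/32
totals (row 1 + row 2): sun 1 + (-1) = 0, ring 1 + 11/32 = 43/32, arm 1 + 0 = 1
asked cell (row2, ring) = 11/32

row1: w_G1=1 w_G3=1 w_R=1
row2: w_G1=-1 w_G3=11/32 w_R=0
total: w_G1=0 w_G3=43/32 w_R=1
asked value: 11/32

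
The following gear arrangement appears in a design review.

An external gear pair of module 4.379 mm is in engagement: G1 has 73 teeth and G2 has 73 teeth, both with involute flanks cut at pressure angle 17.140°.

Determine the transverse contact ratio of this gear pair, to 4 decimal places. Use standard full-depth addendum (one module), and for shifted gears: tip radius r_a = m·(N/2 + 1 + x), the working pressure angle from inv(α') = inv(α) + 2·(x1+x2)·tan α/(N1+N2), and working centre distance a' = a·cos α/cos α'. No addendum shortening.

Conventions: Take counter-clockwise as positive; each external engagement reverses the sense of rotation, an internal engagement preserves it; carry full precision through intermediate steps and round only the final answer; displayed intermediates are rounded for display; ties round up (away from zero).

2.0097

class = single-mesh tooth geometry [involute pair 73T × 73T, m = 4.379]
base radii: r_b1 = 152.734895, r_b2 = 152.734895
tip radii: r_a1 = 164.212500, r_a2 = 164.212500
no profile shift: α' = α, a' = a
action lengths: √(r_a1²−r_b1²) = 60.314152, √(r_a2²−r_b2²) = 60.314152
base pitch p_b = π·m·cos α = 13.146050
CR = (60.314152 + 60.314152 − 319.667000·sin 17.14000°)/13.146050 = 2.009732
contact ratio ≈ 2.0097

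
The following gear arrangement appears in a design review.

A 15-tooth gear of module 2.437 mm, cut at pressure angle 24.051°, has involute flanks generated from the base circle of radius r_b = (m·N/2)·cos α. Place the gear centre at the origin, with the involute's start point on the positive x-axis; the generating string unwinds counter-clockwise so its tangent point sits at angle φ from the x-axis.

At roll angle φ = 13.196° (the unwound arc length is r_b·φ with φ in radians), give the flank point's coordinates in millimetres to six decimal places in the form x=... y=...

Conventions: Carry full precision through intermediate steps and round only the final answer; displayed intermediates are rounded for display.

topology: single-mesh involute geometry — m = 2.437, N = 15
pitch radius r_p = m·N/2 = 2.437·15/2 = 18.277500
base radius r_b = r_p·cos α = 18.277500·cos 24.051° = 16.690703
roll angle φ = 13.196° = 0.23031365 rad
x = r_b·(cos φ + φ·sin φ) = 17.127524
y = r_b·(sin φ − φ·cos φ) = 0.067609

x=17.127524 y=0.067609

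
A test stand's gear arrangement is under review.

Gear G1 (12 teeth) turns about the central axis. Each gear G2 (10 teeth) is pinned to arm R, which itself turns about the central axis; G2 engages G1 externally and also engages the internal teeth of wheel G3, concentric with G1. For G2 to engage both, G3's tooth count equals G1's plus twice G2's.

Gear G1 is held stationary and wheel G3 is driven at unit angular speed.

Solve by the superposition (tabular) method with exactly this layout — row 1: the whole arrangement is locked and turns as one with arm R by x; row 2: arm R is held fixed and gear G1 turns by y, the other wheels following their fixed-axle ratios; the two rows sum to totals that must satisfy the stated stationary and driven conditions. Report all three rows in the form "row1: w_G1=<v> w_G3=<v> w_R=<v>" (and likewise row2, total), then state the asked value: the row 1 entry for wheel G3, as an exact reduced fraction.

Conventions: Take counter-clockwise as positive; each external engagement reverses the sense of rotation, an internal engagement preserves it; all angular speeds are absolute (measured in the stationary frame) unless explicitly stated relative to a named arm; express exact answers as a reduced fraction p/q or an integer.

row1: w_G1=8/11 w_G3=8/11 w_R=8/11
row2: w_G1=-8/11 w_G3=3/11 w_R=0
total: w_G1=0 w_G3=1 w_R=8/11
asked value: 8/11

planetary set (12T centre, 10T on arm, 32T internal) — Willis relation
row 1: whole set turns with the arm by x
superposition row 2 [arm held]: sun y, ring −(12/32)·y, arm 0
boundary: total ω_sun = x + y = 0 and total ω_ring = x − (12/32)·y = 1  ⇒  y = -8/11, x = 8/11
row 2 ring = −(12/32)·(-8/11) = 3/11
totals (row 1 + row 2): sun 8/11 + (-8/11) = 0, ring 8/11 + 3/11 = 1, arm 8/11 + 0 = 8/11
asked cell (row1, ring) = 8/11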